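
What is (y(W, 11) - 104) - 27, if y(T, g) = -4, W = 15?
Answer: -135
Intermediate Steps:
(y(W, 11) - 104) - 27 = (-4 - 104) - 27 = -108 - 27 = -135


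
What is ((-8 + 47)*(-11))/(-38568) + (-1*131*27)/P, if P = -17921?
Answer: 48034375/230392376 ≈ 0.20849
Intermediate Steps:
((-8 + 47)*(-11))/(-38568) + (-1*131*27)/P = ((-8 + 47)*(-11))/(-38568) + (-1*131*27)/(-17921) = (39*(-11))*(-1/38568) - 131*27*(-1/17921) = -429*(-1/38568) - 3537*(-1/17921) = 143/12856 + 3537/17921 = 48034375/230392376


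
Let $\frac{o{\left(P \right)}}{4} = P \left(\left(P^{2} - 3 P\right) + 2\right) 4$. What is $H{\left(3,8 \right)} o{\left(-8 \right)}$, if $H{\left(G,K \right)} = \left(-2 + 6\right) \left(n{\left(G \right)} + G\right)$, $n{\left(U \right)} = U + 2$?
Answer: $-368640$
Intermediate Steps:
$n{\left(U \right)} = 2 + U$
$o{\left(P \right)} = 16 P \left(2 + P^{2} - 3 P\right)$ ($o{\left(P \right)} = 4 P \left(\left(P^{2} - 3 P\right) + 2\right) 4 = 4 P \left(2 + P^{2} - 3 P\right) 4 = 4 \cdot 4 P \left(2 + P^{2} - 3 P\right) = 16 P \left(2 + P^{2} - 3 P\right)$)
$H{\left(G,K \right)} = 8 + 8 G$ ($H{\left(G,K \right)} = \left(-2 + 6\right) \left(\left(2 + G\right) + G\right) = 4 \left(2 + 2 G\right) = 8 + 8 G$)
$H{\left(3,8 \right)} o{\left(-8 \right)} = \left(8 + 8 \cdot 3\right) 16 \left(-8\right) \left(2 + \left(-8\right)^{2} - -24\right) = \left(8 + 24\right) 16 \left(-8\right) \left(2 + 64 + 24\right) = 32 \cdot 16 \left(-8\right) 90 = 32 \left(-11520\right) = -368640$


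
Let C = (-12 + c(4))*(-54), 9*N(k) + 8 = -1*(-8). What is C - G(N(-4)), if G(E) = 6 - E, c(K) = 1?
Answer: 588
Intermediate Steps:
N(k) = 0 (N(k) = -8/9 + (-1*(-8))/9 = -8/9 + (1/9)*8 = -8/9 + 8/9 = 0)
C = 594 (C = (-12 + 1)*(-54) = -11*(-54) = 594)
C - G(N(-4)) = 594 - (6 - 1*0) = 594 - (6 + 0) = 594 - 1*6 = 594 - 6 = 588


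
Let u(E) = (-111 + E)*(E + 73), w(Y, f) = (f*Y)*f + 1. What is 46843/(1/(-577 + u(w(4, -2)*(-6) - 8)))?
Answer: 356006800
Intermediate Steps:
w(Y, f) = 1 + Y*f**2 (w(Y, f) = (Y*f)*f + 1 = Y*f**2 + 1 = 1 + Y*f**2)
u(E) = (-111 + E)*(73 + E)
46843/(1/(-577 + u(w(4, -2)*(-6) - 8))) = 46843/(1/(-577 + (-8103 + ((1 + 4*(-2)**2)*(-6) - 8)**2 - 38*((1 + 4*(-2)**2)*(-6) - 8)))) = 46843/(1/(-577 + (-8103 + ((1 + 4*4)*(-6) - 8)**2 - 38*((1 + 4*4)*(-6) - 8)))) = 46843/(1/(-577 + (-8103 + ((1 + 16)*(-6) - 8)**2 - 38*((1 + 16)*(-6) - 8)))) = 46843/(1/(-577 + (-8103 + (17*(-6) - 8)**2 - 38*(17*(-6) - 8)))) = 46843/(1/(-577 + (-8103 + (-102 - 8)**2 - 38*(-102 - 8)))) = 46843/(1/(-577 + (-8103 + (-110)**2 - 38*(-110)))) = 46843/(1/(-577 + (-8103 + 12100 + 4180))) = 46843/(1/(-577 + 8177)) = 46843/(1/7600) = 46843*7600 = 356006800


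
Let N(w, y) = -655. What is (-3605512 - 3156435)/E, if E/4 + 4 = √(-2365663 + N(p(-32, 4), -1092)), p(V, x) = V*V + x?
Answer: 6761947/2366334 + 6761947*I*√2366318/9465336 ≈ 2.8576 + 1098.9*I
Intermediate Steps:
p(V, x) = x + V² (p(V, x) = V² + x = x + V²)
E = -16 + 4*I*√2366318 (E = -16 + 4*√(-2365663 - 655) = -16 + 4*√(-2366318) = -16 + 4*(I*√2366318) = -16 + 4*I*√2366318 ≈ -16.0 + 6153.1*I)
(-3605512 - 3156435)/E = (-3605512 - 3156435)/(-16 + 4*I*√2366318) = -6761947/(-16 + 4*I*√2366318)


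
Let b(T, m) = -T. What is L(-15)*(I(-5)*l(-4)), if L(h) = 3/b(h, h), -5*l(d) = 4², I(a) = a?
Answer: 16/5 ≈ 3.2000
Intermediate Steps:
l(d) = -16/5 (l(d) = -⅕*4² = -⅕*16 = -16/5)
L(h) = -3/h (L(h) = 3/((-h)) = 3*(-1/h) = -3/h)
L(-15)*(I(-5)*l(-4)) = (-3/(-15))*(-5*(-16/5)) = -3*(-1/15)*16 = (⅕)*16 = 16/5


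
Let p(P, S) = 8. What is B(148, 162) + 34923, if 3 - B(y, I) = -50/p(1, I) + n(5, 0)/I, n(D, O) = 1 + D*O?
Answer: 11318047/324 ≈ 34932.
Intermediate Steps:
B(y, I) = 37/4 - 1/I (B(y, I) = 3 - (-50/8 + (1 + 5*0)/I) = 3 - (-50*⅛ + (1 + 0)/I) = 3 - (-25/4 + 1/I) = 3 + (25/4 - 1/I) = 37/4 - 1/I)
B(148, 162) + 34923 = (37/4 - 1/162) + 34923 = 2995/324 + 34923 = 11318047/324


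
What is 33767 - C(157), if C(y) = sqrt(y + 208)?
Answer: 33767 - sqrt(365) ≈ 33748.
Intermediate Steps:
C(y) = sqrt(208 + y)
33767 - C(157) = 33767 - sqrt(208 + 157) = 33767 - sqrt(365)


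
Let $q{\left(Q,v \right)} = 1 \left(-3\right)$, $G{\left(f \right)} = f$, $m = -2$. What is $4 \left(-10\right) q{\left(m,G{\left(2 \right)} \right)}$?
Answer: $120$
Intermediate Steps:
$q{\left(Q,v \right)} = -3$
$4 \left(-10\right) q{\left(m,G{\left(2 \right)} \right)} = 4 \left(-10\right) \left(-3\right) = \left(-40\right) \left(-3\right) = 120$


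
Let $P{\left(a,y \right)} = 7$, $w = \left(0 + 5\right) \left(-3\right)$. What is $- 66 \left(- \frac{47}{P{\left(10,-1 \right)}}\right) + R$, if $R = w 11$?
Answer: $\frac{1947}{7} \approx 278.14$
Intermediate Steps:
$w = -15$ ($w = 5 \left(-3\right) = -15$)
$R = -165$ ($R = \left(-15\right) 11 = -165$)
$- 66 \left(- \frac{47}{P{\left(10,-1 \right)}}\right) + R = - 66 \left(- \frac{47}{7}\right) - 165 = - 66 \left(\left(-47\right) \frac{1}{7}\right) - 165 = \left(-66\right) \left(- \frac{47}{7}\right) - 165 = \frac{3102}{7} - 165 = \frac{1947}{7}$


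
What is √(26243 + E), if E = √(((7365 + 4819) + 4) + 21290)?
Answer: √(26243 + √33478) ≈ 162.56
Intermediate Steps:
E = √33478 (E = √((12184 + 4) + 21290) = √(12188 + 21290) = √33478 ≈ 182.97)
√(26243 + E) = √(26243 + √33478)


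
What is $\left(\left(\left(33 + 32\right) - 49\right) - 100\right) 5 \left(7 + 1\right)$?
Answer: $-3360$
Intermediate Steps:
$\left(\left(\left(33 + 32\right) - 49\right) - 100\right) 5 \left(7 + 1\right) = \left(\left(65 - 49\right) - 100\right) 5 \cdot 8 = \left(16 - 100\right) 40 = \left(-84\right) 40 = -3360$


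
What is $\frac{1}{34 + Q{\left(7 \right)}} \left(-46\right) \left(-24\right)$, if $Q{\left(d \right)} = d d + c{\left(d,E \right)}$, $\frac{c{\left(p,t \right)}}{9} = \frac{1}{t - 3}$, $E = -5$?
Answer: $\frac{8832}{655} \approx 13.484$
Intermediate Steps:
$c{\left(p,t \right)} = \frac{9}{-3 + t}$ ($c{\left(p,t \right)} = \frac{9}{t - 3} = \frac{9}{-3 + t}$)
$Q{\left(d \right)} = - \frac{9}{8} + d^{2}$ ($Q{\left(d \right)} = d d + \frac{9}{-3 - 5} = d^{2} + \frac{9}{-8} = d^{2} + 9 \left(- \frac{1}{8}\right) = d^{2} - \frac{9}{8} = - \frac{9}{8} + d^{2}$)
$\frac{1}{34 + Q{\left(7 \right)}} \left(-46\right) \left(-24\right) = \frac{1}{34 - \left(\frac{9}{8} - 7^{2}\right)} \left(-46\right) \left(-24\right) = \frac{1}{34 + \left(- \frac{9}{8} + 49\right)} \left(-46\right) \left(-24\right) = \frac{1}{34 + \frac{383}{8}} \left(-46\right) \left(-24\right) = \frac{1}{\frac{655}{8}} \left(-46\right) \left(-24\right) = \frac{8}{655} \left(-46\right) \left(-24\right) = \left(- \frac{368}{655}\right) \left(-24\right) = \frac{8832}{655}$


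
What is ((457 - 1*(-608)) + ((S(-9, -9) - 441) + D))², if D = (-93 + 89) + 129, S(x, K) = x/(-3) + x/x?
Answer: 567009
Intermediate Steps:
S(x, K) = 1 - x/3 (S(x, K) = x*(-⅓) + 1 = -x/3 + 1 = 1 - x/3)
D = 125 (D = -4 + 129 = 125)
((457 - 1*(-608)) + ((S(-9, -9) - 441) + D))² = ((457 - 1*(-608)) + (((1 - ⅓*(-9)) - 441) + 125))² = ((457 + 608) + (((1 + 3) - 441) + 125))² = (1065 + ((4 - 441) + 125))² = (1065 + (-437 + 125))² = (1065 - 312)² = 753² = 567009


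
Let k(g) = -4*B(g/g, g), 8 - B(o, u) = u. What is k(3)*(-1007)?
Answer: 20140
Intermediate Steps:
B(o, u) = 8 - u
k(g) = -32 + 4*g (k(g) = -4*(8 - g) = -32 + 4*g)
k(3)*(-1007) = (-32 + 4*3)*(-1007) = (-32 + 12)*(-1007) = -20*(-1007) = 20140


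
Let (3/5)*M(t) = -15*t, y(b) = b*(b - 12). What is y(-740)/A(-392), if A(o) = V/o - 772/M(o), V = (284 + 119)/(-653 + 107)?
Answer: -229047168000/31649 ≈ -7.2371e+6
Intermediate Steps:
y(b) = b*(-12 + b)
M(t) = -25*t (M(t) = 5*(-15*t)/3 = -25*t)
V = -31/42 (V = 403/(-546) = 403*(-1/546) = -31/42 ≈ -0.73810)
A(o) = 31649/(1050*o) (A(o) = -31/(42*o) - 772*(-1/(25*o)) = -31/(42*o) - (-772)/(25*o) = -31/(42*o) + 772/(25*o) = 31649/(1050*o))
y(-740)/A(-392) = (-740*(-12 - 740))/(((31649/1050)/(-392))) = (-740*(-752))/(((31649/1050)*(-1/392))) = 556480/(-31649/411600) = 556480*(-411600/31649) = -229047168000/31649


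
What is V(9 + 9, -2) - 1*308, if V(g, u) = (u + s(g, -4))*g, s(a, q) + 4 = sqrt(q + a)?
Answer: -416 + 18*sqrt(14) ≈ -348.65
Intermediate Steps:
s(a, q) = -4 + sqrt(a + q) (s(a, q) = -4 + sqrt(q + a) = -4 + sqrt(a + q))
V(g, u) = g*(-4 + u + sqrt(-4 + g)) (V(g, u) = (u + (-4 + sqrt(g - 4)))*g = (u + (-4 + sqrt(-4 + g)))*g = (-4 + u + sqrt(-4 + g))*g = g*(-4 + u + sqrt(-4 + g)))
V(9 + 9, -2) - 1*308 = (9 + 9)*(-4 - 2 + sqrt(-4 + (9 + 9))) - 1*308 = 18*(-4 - 2 + sqrt(-4 + 18)) - 308 = 18*(-4 - 2 + sqrt(14)) - 308 = 18*(-6 + sqrt(14)) - 308 = (-108 + 18*sqrt(14)) - 308 = -416 + 18*sqrt(14)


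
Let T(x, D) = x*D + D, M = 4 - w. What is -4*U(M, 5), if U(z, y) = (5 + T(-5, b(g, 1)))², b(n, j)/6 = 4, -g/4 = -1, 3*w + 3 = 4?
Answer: -33124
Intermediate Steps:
w = ⅓ (w = -1 + (⅓)*4 = -1 + 4/3 = ⅓ ≈ 0.33333)
g = 4 (g = -4*(-1) = 4)
b(n, j) = 24 (b(n, j) = 6*4 = 24)
M = 11/3 (M = 4 - 1*⅓ = 4 - ⅓ = 11/3 ≈ 3.6667)
T(x, D) = D + D*x (T(x, D) = D*x + D = D + D*x)
U(z, y) = 8281 (U(z, y) = (5 + 24*(1 - 5))² = (5 + 24*(-4))² = (5 - 96)² = (-91)² = 8281)
-4*U(M, 5) = -4*8281 = -33124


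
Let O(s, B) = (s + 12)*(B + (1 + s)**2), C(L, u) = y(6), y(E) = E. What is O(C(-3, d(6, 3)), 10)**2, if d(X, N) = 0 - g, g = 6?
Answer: 1127844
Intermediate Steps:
d(X, N) = -6 (d(X, N) = 0 - 1*6 = 0 - 6 = -6)
C(L, u) = 6
O(s, B) = (12 + s)*(B + (1 + s)**2)
O(C(-3, d(6, 3)), 10)**2 = (12*10 + 12*(1 + 6)**2 + 10*6 + 6*(1 + 6)**2)**2 = (120 + 12*7**2 + 60 + 6*7**2)**2 = (120 + 12*49 + 60 + 6*49)**2 = (120 + 588 + 60 + 294)**2 = 1062**2 = 1127844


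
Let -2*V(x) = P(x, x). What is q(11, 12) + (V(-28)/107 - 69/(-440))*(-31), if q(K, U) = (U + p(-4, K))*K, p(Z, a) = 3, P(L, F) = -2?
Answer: 7525687/47080 ≈ 159.85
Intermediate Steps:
V(x) = 1 (V(x) = -½*(-2) = 1)
q(K, U) = K*(3 + U) (q(K, U) = (U + 3)*K = (3 + U)*K = K*(3 + U))
q(11, 12) + (V(-28)/107 - 69/(-440))*(-31) = 11*(3 + 12) + (1/107 - 69/(-440))*(-31) = 11*15 + (1*(1/107) - 69*(-1/440))*(-31) = 165 + (1/107 + 69/440)*(-31) = 165 + (7823/47080)*(-31) = 165 - 242513/47080 = 7525687/47080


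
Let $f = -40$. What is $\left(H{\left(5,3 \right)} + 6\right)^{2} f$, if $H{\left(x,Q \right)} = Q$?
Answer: $-3240$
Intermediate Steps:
$\left(H{\left(5,3 \right)} + 6\right)^{2} f = \left(3 + 6\right)^{2} \left(-40\right) = 9^{2} \left(-40\right) = 81 \left(-40\right) = -3240$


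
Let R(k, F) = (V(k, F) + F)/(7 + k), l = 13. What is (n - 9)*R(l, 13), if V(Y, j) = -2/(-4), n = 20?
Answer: 297/40 ≈ 7.4250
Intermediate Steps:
V(Y, j) = ½ (V(Y, j) = -2*(-¼) = ½)
R(k, F) = (½ + F)/(7 + k)
(n - 9)*R(l, 13) = (20 - 9)*((½ + 13)/(7 + 13)) = 11*((27/2)/20) = 11*((1/20)*(27/2)) = 11*(27/40) = 297/40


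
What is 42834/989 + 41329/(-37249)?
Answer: 1554649285/36839261 ≈ 42.201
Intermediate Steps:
42834/989 + 41329/(-37249) = 42834*(1/989) + 41329*(-1/37249) = 42834/989 - 41329/37249 = 1554649285/36839261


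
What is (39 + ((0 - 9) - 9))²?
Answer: 441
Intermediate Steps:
(39 + ((0 - 9) - 9))² = (39 + (-9 - 9))² = (39 - 18)² = 21² = 441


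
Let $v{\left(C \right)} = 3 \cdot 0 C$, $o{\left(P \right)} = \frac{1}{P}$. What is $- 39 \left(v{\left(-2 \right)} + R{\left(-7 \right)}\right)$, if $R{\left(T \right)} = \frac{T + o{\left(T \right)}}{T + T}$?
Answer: $- \frac{975}{49} \approx -19.898$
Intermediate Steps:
$v{\left(C \right)} = 0$ ($v{\left(C \right)} = 0 C = 0$)
$R{\left(T \right)} = \frac{T + \frac{1}{T}}{2 T}$ ($R{\left(T \right)} = \frac{T + \frac{1}{T}}{T + T} = \frac{T + \frac{1}{T}}{2 T}$)
$- 39 \left(v{\left(-2 \right)} + R{\left(-7 \right)}\right) = - 39 \left(0 + \frac{1 + \left(-7\right)^{2}}{2 \cdot 49}\right) = - 39 \left(0 + \frac{1}{2} \cdot \frac{1}{49} \left(1 + 49\right)\right) = - 39 \left(0 + \frac{1}{2} \cdot \frac{1}{49} \cdot 50\right) = - 39 \left(0 + \frac{25}{49}\right) = \left(-39\right) \frac{25}{49} = - \frac{975}{49}$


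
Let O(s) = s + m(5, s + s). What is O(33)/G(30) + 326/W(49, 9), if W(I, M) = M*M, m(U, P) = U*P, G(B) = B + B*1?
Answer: 16321/1620 ≈ 10.075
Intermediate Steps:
G(B) = 2*B (G(B) = B + B = 2*B)
m(U, P) = P*U
W(I, M) = M²
O(s) = 11*s (O(s) = s + (s + s)*5 = s + (2*s)*5 = s + 10*s = 11*s)
O(33)/G(30) + 326/W(49, 9) = (11*33)/((2*30)) + 326/(9²) = 363/60 + 326/81 = 363*(1/60) + 326*(1/81) = 121/20 + 326/81 = 16321/1620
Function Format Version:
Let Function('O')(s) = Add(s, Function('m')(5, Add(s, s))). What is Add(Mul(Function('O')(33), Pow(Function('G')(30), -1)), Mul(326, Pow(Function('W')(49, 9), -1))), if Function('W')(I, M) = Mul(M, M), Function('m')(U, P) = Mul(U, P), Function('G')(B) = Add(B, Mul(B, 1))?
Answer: Rational(16321, 1620) ≈ 10.075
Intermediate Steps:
Function('G')(B) = Mul(2, B) (Function('G')(B) = Add(B, B) = Mul(2, B))
Function('m')(U, P) = Mul(P, U)
Function('W')(I, M) = Pow(M, 2)
Function('O')(s) = Mul(11, s) (Function('O')(s) = Add(s, Mul(Add(s, s), 5)) = Add(s, Mul(Mul(2, s), 5)) = Add(s, Mul(10, s)) = Mul(11, s))
Add(Mul(Function('O')(33), Pow(Function('G')(30), -1)), Mul(326, Pow(Function('W')(49, 9), -1))) = Add(Mul(Mul(11, 33), Pow(Mul(2, 30), -1)), Mul(326, Pow(Pow(9, 2), -1))) = Add(Mul(363, Pow(60, -1)), Mul(326, Pow(81, -1))) = Add(Mul(363, Rational(1, 60)), Mul(326, Rational(1, 81))) = Add(Rational(121, 20), Rational(326, 81)) = Rational(16321, 1620)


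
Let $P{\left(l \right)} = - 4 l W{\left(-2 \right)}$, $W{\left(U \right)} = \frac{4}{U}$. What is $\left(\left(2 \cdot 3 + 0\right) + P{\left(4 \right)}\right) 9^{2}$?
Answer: $3078$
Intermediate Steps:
$P{\left(l \right)} = 8 l$ ($P{\left(l \right)} = - 4 l \frac{4}{-2} = - 4 l 4 \left(- \frac{1}{2}\right) = - 4 l \left(-2\right) = 8 l$)
$\left(\left(2 \cdot 3 + 0\right) + P{\left(4 \right)}\right) 9^{2} = \left(\left(2 \cdot 3 + 0\right) + 8 \cdot 4\right) 9^{2} = \left(\left(6 + 0\right) + 32\right) 81 = \left(6 + 32\right) 81 = 38 \cdot 81 = 3078$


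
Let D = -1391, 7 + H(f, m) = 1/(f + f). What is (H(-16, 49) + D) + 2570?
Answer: 37503/32 ≈ 1172.0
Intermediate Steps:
H(f, m) = -7 + 1/(2*f) (H(f, m) = -7 + 1/(f + f) = -7 + 1/(2*f))
(H(-16, 49) + D) + 2570 = ((-7 + (½)/(-16)) - 1391) + 2570 = ((-7 + (½)*(-1/16)) - 1391) + 2570 = ((-7 - 1/32) - 1391) + 2570 = (-225/32 - 1391) + 2570 = -44737/32 + 2570 = 37503/32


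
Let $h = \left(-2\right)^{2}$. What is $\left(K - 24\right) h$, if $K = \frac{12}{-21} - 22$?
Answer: $- \frac{1304}{7} \approx -186.29$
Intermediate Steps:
$h = 4$
$K = - \frac{158}{7}$ ($K = 12 \left(- \frac{1}{21}\right) - 22 = - \frac{4}{7} - 22 = - \frac{158}{7} \approx -22.571$)
$\left(K - 24\right) h = \left(- \frac{158}{7} - 24\right) 4 = \left(- \frac{326}{7}\right) 4 = - \frac{1304}{7}$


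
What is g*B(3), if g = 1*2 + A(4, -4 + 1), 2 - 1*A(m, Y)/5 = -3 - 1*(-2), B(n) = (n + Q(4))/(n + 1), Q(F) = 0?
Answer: 51/4 ≈ 12.750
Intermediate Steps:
B(n) = n/(1 + n) (B(n) = (n + 0)/(n + 1) = n/(1 + n))
A(m, Y) = 15 (A(m, Y) = 10 - 5*(-3 - 1*(-2)) = 10 - 5*(-3 + 2) = 10 - 5*(-1) = 10 + 5 = 15)
g = 17 (g = 1*2 + 15 = 2 + 15 = 17)
g*B(3) = 17*(3/(1 + 3)) = 17*(3/4) = 51/4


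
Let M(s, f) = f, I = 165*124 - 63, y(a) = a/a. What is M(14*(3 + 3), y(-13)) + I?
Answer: 20398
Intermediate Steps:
y(a) = 1
I = 20397 (I = 20460 - 63 = 20397)
M(14*(3 + 3), y(-13)) + I = 1 + 20397 = 20398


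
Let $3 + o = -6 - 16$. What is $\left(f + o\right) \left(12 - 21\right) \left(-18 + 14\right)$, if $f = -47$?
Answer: $-2592$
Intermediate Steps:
$o = -25$ ($o = -3 - 22 = -25$)
$\left(f + o\right) \left(12 - 21\right) \left(-18 + 14\right) = \left(-47 - 25\right) \left(12 - 21\right) \left(-18 + 14\right) = - 72 \left(\left(-9\right) \left(-4\right)\right) = \left(-72\right) 36 = -2592$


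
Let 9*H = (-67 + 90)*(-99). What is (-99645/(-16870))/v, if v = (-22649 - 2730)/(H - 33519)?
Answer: 48074442/6116339 ≈ 7.8600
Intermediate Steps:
H = -253 (H = ((-67 + 90)*(-99))/9 = (23*(-99))/9 = (⅑)*(-2277) = -253)
v = 25379/33772 (v = (-22649 - 2730)/(-253 - 33519) = -25379/(-33772) = -25379*(-1/33772) = 25379/33772 ≈ 0.75148)
(-99645/(-16870))/v = (-99645/(-16870))/(25379/33772) = -99645*(-1/16870)*(33772/25379) = (2847/482)*(33772/25379) = 48074442/6116339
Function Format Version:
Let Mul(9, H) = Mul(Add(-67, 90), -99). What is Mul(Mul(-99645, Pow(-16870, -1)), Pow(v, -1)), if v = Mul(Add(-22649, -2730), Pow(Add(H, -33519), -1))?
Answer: Rational(48074442, 6116339) ≈ 7.8600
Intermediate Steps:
H = -253 (H = Mul(Rational(1, 9), Mul(Add(-67, 90), -99)) = Mul(Rational(1, 9), Mul(23, -99)) = Mul(Rational(1, 9), -2277) = -253)
v = Rational(25379, 33772) (v = Mul(Add(-22649, -2730), Pow(Add(-253, -33519), -1)) = Mul(-25379, Pow(-33772, -1)) = Mul(-25379, Rational(-1, 33772)) = Rational(25379, 33772) ≈ 0.75148)
Mul(Mul(-99645, Pow(-16870, -1)), Pow(v, -1)) = Mul(Mul(-99645, Pow(-16870, -1)), Pow(Rational(25379, 33772), -1)) = Mul(Mul(-99645, Rational(-1, 16870)), Rational(33772, 25379)) = Mul(Rational(2847, 482), Rational(33772, 25379)) = Rational(48074442, 6116339)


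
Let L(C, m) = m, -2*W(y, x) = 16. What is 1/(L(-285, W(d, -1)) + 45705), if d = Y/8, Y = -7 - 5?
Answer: 1/45697 ≈ 2.1883e-5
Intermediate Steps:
Y = -12
d = -3/2 (d = -12/8 = -12*⅛ = -3/2 ≈ -1.5000)
W(y, x) = -8 (W(y, x) = -½*16 = -8)
1/(L(-285, W(d, -1)) + 45705) = 1/(-8 + 45705) = 1/45697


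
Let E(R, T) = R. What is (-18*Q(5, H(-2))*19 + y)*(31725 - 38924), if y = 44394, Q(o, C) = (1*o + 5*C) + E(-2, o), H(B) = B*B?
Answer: -262965072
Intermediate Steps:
H(B) = B²
Q(o, C) = -2 + o + 5*C (Q(o, C) = (1*o + 5*C) - 2 = (o + 5*C) - 2 = -2 + o + 5*C)
(-18*Q(5, H(-2))*19 + y)*(31725 - 38924) = (-18*(-2 + 5 + 5*(-2)²)*19 + 44394)*(31725 - 38924) = (-18*(-2 + 5 + 5*4)*19 + 44394)*(-7199) = (-18*(-2 + 5 + 20)*19 + 44394)*(-7199) = (-18*23*19 + 44394)*(-7199) = (-414*19 + 44394)*(-7199) = (-7866 + 44394)*(-7199) = 36528*(-7199) = -262965072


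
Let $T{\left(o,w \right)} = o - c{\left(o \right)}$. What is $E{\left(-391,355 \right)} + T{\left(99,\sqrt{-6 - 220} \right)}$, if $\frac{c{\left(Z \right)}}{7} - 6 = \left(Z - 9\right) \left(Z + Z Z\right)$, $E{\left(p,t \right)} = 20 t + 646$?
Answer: $-6229197$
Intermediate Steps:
$E{\left(p,t \right)} = 646 + 20 t$
$c{\left(Z \right)} = 42 + 7 \left(-9 + Z\right) \left(Z + Z^{2}\right)$ ($c{\left(Z \right)} = 42 + 7 \left(Z - 9\right) \left(Z + Z Z\right) = 42 + 7 \left(-9 + Z\right) \left(Z + Z^{2}\right)$)
$T{\left(o,w \right)} = -42 - 7 o^{3} + 56 o^{2} + 64 o$ ($T{\left(o,w \right)} = o - \left(42 - 63 o - 56 o^{2} + 7 o^{3}\right) = -42 - 7 o^{3} + 56 o^{2} + 64 o$)
$E{\left(-391,355 \right)} + T{\left(99,\sqrt{-6 - 220} \right)} = \left(646 + 20 \cdot 355\right) + \left(-42 - 7 \cdot 99^{3} + 56 \cdot 99^{2} + 64 \cdot 99\right) = \left(646 + 7100\right) + \left(-42 - 6792093 + 56 \cdot 9801 + 6336\right) = 7746 + \left(-42 - 6792093 + 548856 + 6336\right) = 7746 - 6236943 = -6229197$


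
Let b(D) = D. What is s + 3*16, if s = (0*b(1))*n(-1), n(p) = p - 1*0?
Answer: 48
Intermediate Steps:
n(p) = p (n(p) = p + 0 = p)
s = 0 (s = (0*1)*(-1) = 0*(-1) = 0)
s + 3*16 = 0 + 3*16 = 0 + 48 = 48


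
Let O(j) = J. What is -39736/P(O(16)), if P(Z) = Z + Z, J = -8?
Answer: 4967/2 ≈ 2483.5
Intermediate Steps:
O(j) = -8
P(Z) = 2*Z
-39736/P(O(16)) = -39736/(2*(-8)) = -39736/(-16) = -39736*(-1/16) = 4967/2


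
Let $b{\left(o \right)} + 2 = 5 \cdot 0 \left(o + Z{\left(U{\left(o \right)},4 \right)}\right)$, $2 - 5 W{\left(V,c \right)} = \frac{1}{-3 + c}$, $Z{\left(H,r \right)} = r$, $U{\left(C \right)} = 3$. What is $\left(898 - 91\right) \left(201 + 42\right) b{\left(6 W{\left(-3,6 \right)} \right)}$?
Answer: $-392202$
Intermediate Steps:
$W{\left(V,c \right)} = \frac{2}{5} - \frac{1}{5 \left(-3 + c\right)}$
$b{\left(o \right)} = -2$ ($b{\left(o \right)} = -2 + 5 \cdot 0 \left(o + 4\right) = -2 + 5 \cdot 0 \left(4 + o\right) = -2 + 5 \cdot 0 = -2 + 0 = -2$)
$\left(898 - 91\right) \left(201 + 42\right) b{\left(6 W{\left(-3,6 \right)} \right)} = \left(898 - 91\right) \left(201 + 42\right) \left(-2\right) = 807 \cdot 243 \left(-2\right) = 196101 \left(-2\right) = -392202$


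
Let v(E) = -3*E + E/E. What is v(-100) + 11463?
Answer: 11764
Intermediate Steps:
v(E) = 1 - 3*E (v(E) = -3*E + 1 = 1 - 3*E)
v(-100) + 11463 = (1 - 3*(-100)) + 11463 = (1 + 300) + 11463 = 301 + 11463 = 11764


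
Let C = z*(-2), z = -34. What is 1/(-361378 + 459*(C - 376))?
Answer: -1/502750 ≈ -1.9891e-6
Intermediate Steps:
C = 68 (C = -34*(-2) = 68)
1/(-361378 + 459*(C - 376)) = 1/(-361378 + 459*(68 - 376)) = 1/(-361378 + 459*(-308)) = 1/(-361378 - 141372) = 1/(-502750) = -1/502750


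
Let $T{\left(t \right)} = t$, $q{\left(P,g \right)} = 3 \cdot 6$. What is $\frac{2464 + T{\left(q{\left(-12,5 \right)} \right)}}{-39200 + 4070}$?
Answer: $- \frac{1241}{17565} \approx -0.070652$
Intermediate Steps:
$q{\left(P,g \right)} = 18$
$\frac{2464 + T{\left(q{\left(-12,5 \right)} \right)}}{-39200 + 4070} = \frac{2464 + 18}{-39200 + 4070} = \frac{2482}{-35130} = 2482 \left(- \frac{1}{35130}\right) = - \frac{1241}{17565}$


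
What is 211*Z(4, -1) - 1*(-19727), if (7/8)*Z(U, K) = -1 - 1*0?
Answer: 136401/7 ≈ 19486.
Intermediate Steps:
Z(U, K) = -8/7 (Z(U, K) = 8*(-1 - 1*0)/7 = 8*(-1 + 0)/7 = (8/7)*(-1) = -8/7)
211*Z(4, -1) - 1*(-19727) = 211*(-8/7) - 1*(-19727) = -1688/7 + 19727 = 136401/7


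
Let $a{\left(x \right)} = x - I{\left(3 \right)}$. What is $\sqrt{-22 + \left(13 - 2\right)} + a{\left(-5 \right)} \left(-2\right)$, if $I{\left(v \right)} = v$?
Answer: $16 + i \sqrt{11} \approx 16.0 + 3.3166 i$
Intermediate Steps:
$a{\left(x \right)} = -3 + x$ ($a{\left(x \right)} = x - 3 = -3 + x$)
$\sqrt{-22 + \left(13 - 2\right)} + a{\left(-5 \right)} \left(-2\right) = \sqrt{-22 + \left(13 - 2\right)} + \left(-3 - 5\right) \left(-2\right) = \sqrt{-22 + 11} - -16 = \sqrt{-11} + 16 = i \sqrt{11} + 16 = 16 + i \sqrt{11}$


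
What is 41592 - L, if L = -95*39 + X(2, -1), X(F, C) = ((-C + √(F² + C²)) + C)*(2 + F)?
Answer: 45297 - 4*√5 ≈ 45288.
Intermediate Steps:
X(F, C) = √(C² + F²)*(2 + F) (X(F, C) = ((-C + √(C² + F²)) + C)*(2 + F) = ((√(C² + F²) - C) + C)*(2 + F) = √(C² + F²)*(2 + F))
L = -3705 + 4*√5 (L = -95*39 + √((-1)² + 2²)*(2 + 2) = -3705 + √(1 + 4)*4 = -3705 + √5*4 = -3705 + 4*√5 ≈ -3696.1)
41592 - L = 41592 - (-3705 + 4*√5) = 41592 + (3705 - 4*√5) = 45297 - 4*√5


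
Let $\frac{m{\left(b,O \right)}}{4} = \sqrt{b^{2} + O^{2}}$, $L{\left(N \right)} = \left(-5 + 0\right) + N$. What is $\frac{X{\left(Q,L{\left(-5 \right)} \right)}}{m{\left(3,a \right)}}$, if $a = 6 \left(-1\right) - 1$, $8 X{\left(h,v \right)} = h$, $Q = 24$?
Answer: $\frac{3 \sqrt{58}}{232} \approx 0.09848$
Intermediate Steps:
$L{\left(N \right)} = -5 + N$
$X{\left(h,v \right)} = \frac{h}{8}$
$a = -7$ ($a = -6 - 1 = -7$)
$m{\left(b,O \right)} = 4 \sqrt{O^{2} + b^{2}}$ ($m{\left(b,O \right)} = 4 \sqrt{b^{2} + O^{2}} = 4 \sqrt{O^{2} + b^{2}}$)
$\frac{X{\left(Q,L{\left(-5 \right)} \right)}}{m{\left(3,a \right)}} = \frac{\frac{1}{8} \cdot 24}{4 \sqrt{\left(-7\right)^{2} + 3^{2}}} = \frac{3}{4 \sqrt{49 + 9}} = \frac{3}{4 \sqrt{58}} = 3 \frac{\sqrt{58}}{232} = \frac{3 \sqrt{58}}{232}$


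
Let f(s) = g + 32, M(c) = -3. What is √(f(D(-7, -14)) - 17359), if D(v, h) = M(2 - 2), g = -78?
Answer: 59*I*√5 ≈ 131.93*I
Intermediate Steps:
D(v, h) = -3
f(s) = -46 (f(s) = -78 + 32 = -46)
√(f(D(-7, -14)) - 17359) = √(-46 - 17359) = √(-17405) = 59*I*√5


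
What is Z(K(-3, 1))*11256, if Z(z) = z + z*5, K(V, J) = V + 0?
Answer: -202608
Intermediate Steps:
K(V, J) = V
Z(z) = 6*z (Z(z) = z + 5*z = 6*z)
Z(K(-3, 1))*11256 = (6*(-3))*11256 = -18*11256 = -202608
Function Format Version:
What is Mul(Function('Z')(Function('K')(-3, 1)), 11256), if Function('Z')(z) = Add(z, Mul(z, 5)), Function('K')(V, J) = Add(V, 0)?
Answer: -202608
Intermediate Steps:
Function('K')(V, J) = V
Function('Z')(z) = Mul(6, z) (Function('Z')(z) = Add(z, Mul(5, z)) = Mul(6, z))
Mul(Function('Z')(Function('K')(-3, 1)), 11256) = Mul(Mul(6, -3), 11256) = Mul(-18, 11256) = -202608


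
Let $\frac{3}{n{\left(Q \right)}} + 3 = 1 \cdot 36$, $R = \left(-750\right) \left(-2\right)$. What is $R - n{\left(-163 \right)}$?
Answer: $\frac{16499}{11} \approx 1499.9$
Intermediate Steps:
$R = 1500$
$n{\left(Q \right)} = \frac{1}{11}$ ($n{\left(Q \right)} = \frac{3}{-3 + 1 \cdot 36} = \frac{3}{-3 + 36} = \frac{3}{33} = 3 \cdot \frac{1}{33} = \frac{1}{11}$)
$R - n{\left(-163 \right)} = 1500 - \frac{1}{11} = \frac{16499}{11}$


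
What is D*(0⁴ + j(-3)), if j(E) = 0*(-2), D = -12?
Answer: 0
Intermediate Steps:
j(E) = 0
D*(0⁴ + j(-3)) = -12*(0⁴ + 0) = -12*(0 + 0) = -12*0 = 0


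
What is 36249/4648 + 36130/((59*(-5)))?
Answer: -31447757/274232 ≈ -114.68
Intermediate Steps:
36249/4648 + 36130/((59*(-5))) = 36249*(1/4648) + 36130/(-295) = 36249/4648 + 36130*(-1/295) = 36249/4648 - 7226/59 = -31447757/274232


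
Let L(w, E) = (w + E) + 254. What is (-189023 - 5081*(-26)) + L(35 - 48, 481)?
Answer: -56195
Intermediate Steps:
L(w, E) = 254 + E + w (L(w, E) = (E + w) + 254 = 254 + E + w)
(-189023 - 5081*(-26)) + L(35 - 48, 481) = (-189023 - 5081*(-26)) + (254 + 481 + (35 - 48)) = (-189023 + 132106) + (254 + 481 - 13) = -56917 + 722 = -56195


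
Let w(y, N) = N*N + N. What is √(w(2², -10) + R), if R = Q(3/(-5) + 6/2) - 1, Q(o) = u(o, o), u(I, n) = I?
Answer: √2285/5 ≈ 9.5603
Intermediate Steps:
Q(o) = o
w(y, N) = N + N² (w(y, N) = N² + N = N + N²)
R = 7/5 (R = (3/(-5) + 6/2) - 1 = (3*(-⅕) + 6*(½)) - 1 = (-⅗ + 3) - 1 = 12/5 - 1 = 7/5 ≈ 1.4000)
√(w(2², -10) + R) = √(-10*(1 - 10) + 7/5) = √(-10*(-9) + 7/5) = √(90 + 7/5) = √(457/5) = √2285/5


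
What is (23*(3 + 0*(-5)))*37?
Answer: 2553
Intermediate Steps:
(23*(3 + 0*(-5)))*37 = (23*(3 + 0))*37 = (23*3)*37 = 69*37 = 2553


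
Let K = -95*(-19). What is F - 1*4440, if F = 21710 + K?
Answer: 19075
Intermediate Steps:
K = 1805
F = 23515 (F = 21710 + 1805 = 23515)
F - 1*4440 = 23515 - 1*4440 = 23515 - 4440 = 19075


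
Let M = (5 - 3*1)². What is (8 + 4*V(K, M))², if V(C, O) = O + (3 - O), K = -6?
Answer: 400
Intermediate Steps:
M = 4 (M = (5 - 3)² = 2² = 4)
V(C, O) = 3
(8 + 4*V(K, M))² = (8 + 4*3)² = (8 + 12)² = 20² = 400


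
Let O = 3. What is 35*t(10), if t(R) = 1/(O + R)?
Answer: 35/13 ≈ 2.6923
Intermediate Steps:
t(R) = 1/(3 + R)
35*t(10) = 35/(3 + 10) = 35/13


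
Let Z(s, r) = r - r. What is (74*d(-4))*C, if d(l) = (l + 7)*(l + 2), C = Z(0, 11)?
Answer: 0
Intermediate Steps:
Z(s, r) = 0
C = 0
d(l) = (2 + l)*(7 + l) (d(l) = (7 + l)*(2 + l) = (2 + l)*(7 + l))
(74*d(-4))*C = (74*(14 + (-4)**2 + 9*(-4)))*0 = (74*(14 + 16 - 36))*0 = (74*(-6))*0 = -444*0 = 0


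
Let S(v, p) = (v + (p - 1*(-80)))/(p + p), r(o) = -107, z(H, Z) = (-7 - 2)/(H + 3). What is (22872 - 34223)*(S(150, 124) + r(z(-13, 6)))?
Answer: 148595941/124 ≈ 1.1984e+6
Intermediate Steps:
z(H, Z) = -9/(3 + H)
S(v, p) = (80 + p + v)/(2*p) (S(v, p) = (v + (p + 80))/((2*p)) = (v + (80 + p))*(1/(2*p)) = (80 + p + v)*(1/(2*p)) = (80 + p + v)/(2*p))
(22872 - 34223)*(S(150, 124) + r(z(-13, 6))) = (22872 - 34223)*((1/2)*(80 + 124 + 150)/124 - 107) = -11351*((1/2)*(1/124)*354 - 107) = -11351*(177/124 - 107) = -11351*(-13091/124) = 148595941/124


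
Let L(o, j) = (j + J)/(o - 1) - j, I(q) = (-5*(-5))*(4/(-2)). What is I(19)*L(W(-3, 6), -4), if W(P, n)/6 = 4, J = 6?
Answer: -4700/23 ≈ -204.35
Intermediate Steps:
I(q) = -50 (I(q) = 25*(4*(-½)) = 25*(-2) = -50)
W(P, n) = 24 (W(P, n) = 6*4 = 24)
L(o, j) = -j + (6 + j)/(-1 + o) (L(o, j) = (j + 6)/(o - 1) - j = (6 + j)/(-1 + o) - j = -j + (6 + j)/(-1 + o))
I(19)*L(W(-3, 6), -4) = -50*(6 + 2*(-4) - 1*(-4)*24)/(-1 + 24) = -50*(6 - 8 + 96)/23 = -50*94/23 = -4700/23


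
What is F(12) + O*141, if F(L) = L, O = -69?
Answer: -9717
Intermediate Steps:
F(12) + O*141 = 12 - 69*141 = 12 - 9729 = -9717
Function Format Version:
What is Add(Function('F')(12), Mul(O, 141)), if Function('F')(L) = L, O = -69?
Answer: -9717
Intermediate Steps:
Add(Function('F')(12), Mul(O, 141)) = Add(12, Mul(-69, 141)) = Add(12, -9729) = -9717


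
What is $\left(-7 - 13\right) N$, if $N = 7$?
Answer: $-140$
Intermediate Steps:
$\left(-7 - 13\right) N = \left(-7 - 13\right) 7 = \left(-20\right) 7 = -140$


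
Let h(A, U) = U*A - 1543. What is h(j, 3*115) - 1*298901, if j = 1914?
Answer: 359886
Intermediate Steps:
h(A, U) = -1543 + A*U (h(A, U) = A*U - 1543 = -1543 + A*U)
h(j, 3*115) - 1*298901 = (-1543 + 1914*(3*115)) - 1*298901 = (-1543 + 1914*345) - 298901 = (-1543 + 660330) - 298901 = 658787 - 298901 = 359886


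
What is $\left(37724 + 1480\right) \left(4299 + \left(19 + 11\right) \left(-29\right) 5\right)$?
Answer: $-1999404$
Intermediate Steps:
$\left(37724 + 1480\right) \left(4299 + \left(19 + 11\right) \left(-29\right) 5\right) = 39204 \left(4299 + 30 \left(-29\right) 5\right) = 39204 \left(4299 - 4350\right) = 39204 \left(-51\right) = -1999404$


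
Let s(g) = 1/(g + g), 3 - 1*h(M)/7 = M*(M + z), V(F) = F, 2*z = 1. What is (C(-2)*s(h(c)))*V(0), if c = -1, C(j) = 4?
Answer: 0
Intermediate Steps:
z = ½ (z = (½)*1 = ½ ≈ 0.50000)
h(M) = 21 - 7*M*(½ + M) (h(M) = 21 - 7*M*(M + ½) = 21 - 7*M*(½ + M))
s(g) = 1/(2*g)
(C(-2)*s(h(c)))*V(0) = (4*(1/(2*(21 - 7*(-1)² - 7/2*(-1)))))*0 = (4*(1/(2*(21 - 7*1 + 7/2))))*0 = (4*(1/(2*(21 - 7 + 7/2))))*0 = (4*(1/(2*(35/2))))*0 = (4*((½)*(2/35)))*0 = (4*(1/35))*0 = (4/35)*0 = 0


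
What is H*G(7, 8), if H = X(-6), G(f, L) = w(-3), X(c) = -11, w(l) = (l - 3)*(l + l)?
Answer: -396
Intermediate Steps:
w(l) = 2*l*(-3 + l) (w(l) = (-3 + l)*(2*l) = 2*l*(-3 + l))
G(f, L) = 36 (G(f, L) = 2*(-3)*(-3 - 3) = 2*(-3)*(-6) = 36)
H = -11
H*G(7, 8) = -11*36 = -396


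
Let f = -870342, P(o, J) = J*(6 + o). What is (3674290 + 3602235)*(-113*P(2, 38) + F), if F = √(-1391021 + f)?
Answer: -249963186800 + 7276525*I*√2261363 ≈ -2.4996e+11 + 1.0942e+10*I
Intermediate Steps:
F = I*√2261363 (F = √(-1391021 - 870342) = √(-2261363) = I*√2261363 ≈ 1503.8*I)
(3674290 + 3602235)*(-113*P(2, 38) + F) = (3674290 + 3602235)*(-4294*(6 + 2) + I*√2261363) = 7276525*(-4294*8 + I*√2261363) = 7276525*(-113*304 + I*√2261363) = 7276525*(-34352 + I*√2261363) = -249963186800 + 7276525*I*√2261363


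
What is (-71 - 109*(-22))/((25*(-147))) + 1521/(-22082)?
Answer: -56974489/81151350 ≈ -0.70208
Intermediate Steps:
(-71 - 109*(-22))/((25*(-147))) + 1521/(-22082) = (-71 + 2398)/(-3675) + 1521*(-1/22082) = 2327*(-1/3675) - 1521/22082 = -2327/3675 - 1521/22082 = -56974489/81151350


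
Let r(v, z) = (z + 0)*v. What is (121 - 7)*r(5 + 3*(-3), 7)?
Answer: -3192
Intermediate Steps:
r(v, z) = v*z (r(v, z) = z*v = v*z)
(121 - 7)*r(5 + 3*(-3), 7) = (121 - 7)*((5 + 3*(-3))*7) = 114*((5 - 9)*7) = 114*(-4*7) = 114*(-28) = -3192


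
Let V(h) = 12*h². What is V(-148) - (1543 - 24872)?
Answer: 286177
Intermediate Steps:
V(-148) - (1543 - 24872) = 12*(-148)² - (1543 - 24872) = 12*21904 - 1*(-23329) = 262848 + 23329 = 286177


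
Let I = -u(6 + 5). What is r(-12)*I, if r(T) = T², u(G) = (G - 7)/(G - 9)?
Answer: -288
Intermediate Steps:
u(G) = (-7 + G)/(-9 + G)
I = -2 (I = -(-7 + (6 + 5))/(-9 + (6 + 5)) = -(-7 + 11)/(-9 + 11) = -4/2 = -1*2 = -2)
r(-12)*I = (-12)²*(-2) = 144*(-2) = -288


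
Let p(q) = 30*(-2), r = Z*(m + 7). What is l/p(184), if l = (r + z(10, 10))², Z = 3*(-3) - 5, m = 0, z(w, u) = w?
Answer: -1936/15 ≈ -129.07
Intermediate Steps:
Z = -14 (Z = -9 - 5 = -14)
r = -98 (r = -14*(0 + 7) = -14*7 = -98)
p(q) = -60
l = 7744 (l = (-98 + 10)² = (-88)² = 7744)
l/p(184) = 7744/(-60) = 7744*(-1/60) = -1936/15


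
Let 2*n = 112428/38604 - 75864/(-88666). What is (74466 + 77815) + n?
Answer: 43436944751803/285238522 ≈ 1.5228e+5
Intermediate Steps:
n = 537383121/285238522 (n = (112428/38604 - 75864/(-88666))/2 = (112428*(1/38604) - 75864*(-1/88666))/2 = (9369/3217 + 37932/44333)/2 = (1/2)*(537383121/142619261) = 537383121/285238522 ≈ 1.8840)
(74466 + 77815) + n = (74466 + 77815) + 537383121/285238522 = 152281 + 537383121/285238522 = 43436944751803/285238522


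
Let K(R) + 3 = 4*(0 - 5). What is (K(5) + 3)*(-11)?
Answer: 220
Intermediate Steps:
K(R) = -23 (K(R) = -3 + 4*(0 - 5) = -3 + 4*(-5) = -3 - 20 = -23)
(K(5) + 3)*(-11) = (-23 + 3)*(-11) = -20*(-11) = 220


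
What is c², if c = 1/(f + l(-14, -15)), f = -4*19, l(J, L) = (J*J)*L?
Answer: 1/9096256 ≈ 1.0994e-7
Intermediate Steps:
l(J, L) = L*J² (l(J, L) = J²*L = L*J²)
f = -76 (f = -1*76 = -76)
c = -1/3016 (c = 1/(-76 - 15*(-14)²) = 1/(-76 - 15*196) = 1/(-76 - 2940) = 1/(-3016) = -1/3016 ≈ -0.00033156)
c² = (-1/3016)² = 1/9096256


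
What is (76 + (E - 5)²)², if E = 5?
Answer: 5776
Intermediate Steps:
(76 + (E - 5)²)² = (76 + (5 - 5)²)² = (76 + 0²)² = (76 + 0)² = 76² = 5776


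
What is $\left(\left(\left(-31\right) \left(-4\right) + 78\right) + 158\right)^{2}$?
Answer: $129600$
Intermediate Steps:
$\left(\left(\left(-31\right) \left(-4\right) + 78\right) + 158\right)^{2} = \left(\left(124 + 78\right) + 158\right)^{2} = \left(202 + 158\right)^{2} = 360^{2} = 129600$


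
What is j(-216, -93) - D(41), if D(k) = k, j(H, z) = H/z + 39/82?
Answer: -97109/2542 ≈ -38.202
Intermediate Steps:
j(H, z) = 39/82 + H/z (j(H, z) = H/z + 39*(1/82) = H/z + 39/82 = 39/82 + H/z)
j(-216, -93) - D(41) = (39/82 - 216/(-93)) - 1*41 = (39/82 - 216*(-1/93)) - 41 = (39/82 + 72/31) - 41 = 7113/2542 - 41 = -97109/2542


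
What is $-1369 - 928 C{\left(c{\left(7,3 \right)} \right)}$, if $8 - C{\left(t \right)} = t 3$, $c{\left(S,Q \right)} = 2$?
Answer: $-3225$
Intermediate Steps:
$C{\left(t \right)} = 8 - 3 t$ ($C{\left(t \right)} = 8 - t 3 = 8 - 3 t$)
$-1369 - 928 C{\left(c{\left(7,3 \right)} \right)} = -1369 - 928 \left(8 - 6\right) = -1369 - 1856 = -3225$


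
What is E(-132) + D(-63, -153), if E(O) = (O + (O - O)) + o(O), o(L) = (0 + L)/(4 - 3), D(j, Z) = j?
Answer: -327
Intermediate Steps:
o(L) = L (o(L) = L/1 = L*1 = L)
E(O) = 2*O (E(O) = (O + (O - O)) + O = (O + 0) + O = O + O = 2*O)
E(-132) + D(-63, -153) = 2*(-132) - 63 = -264 - 63 = -327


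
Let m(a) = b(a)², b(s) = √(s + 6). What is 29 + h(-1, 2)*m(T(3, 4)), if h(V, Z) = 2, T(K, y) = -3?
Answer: 35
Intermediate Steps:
b(s) = √(6 + s)
m(a) = 6 + a (m(a) = (√(6 + a))² = 6 + a)
29 + h(-1, 2)*m(T(3, 4)) = 29 + 2*(6 - 3) = 29 + 2*3 = 29 + 6 = 35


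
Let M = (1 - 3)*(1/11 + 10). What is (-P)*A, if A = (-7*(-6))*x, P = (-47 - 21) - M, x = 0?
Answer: 0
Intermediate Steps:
M = -222/11 (M = -2*(1/11 + 10) = -2*111/11 = -222/11 ≈ -20.182)
P = -526/11 (P = (-47 - 21) - 1*(-222/11) = -68 + 222/11 = -526/11 ≈ -47.818)
A = 0 (A = -7*(-6)*0 = 42*0 = 0)
(-P)*A = -1*(-526/11)*0 = (526/11)*0 = 0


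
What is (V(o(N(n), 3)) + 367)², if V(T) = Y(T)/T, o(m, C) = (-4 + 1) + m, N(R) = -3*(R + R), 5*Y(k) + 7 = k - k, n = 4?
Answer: 2455400704/18225 ≈ 1.3473e+5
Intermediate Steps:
Y(k) = -7/5 (Y(k) = -7/5 + (k - k)/5 = -7/5 + (⅕)*0 = -7/5 + 0 = -7/5)
N(R) = -6*R
o(m, C) = -3 + m
V(T) = -7/(5*T)
(V(o(N(n), 3)) + 367)² = (-7/(5*(-3 - 6*4)) + 367)² = (-7/(5*(-3 - 24)) + 367)² = (-7/5/(-27) + 367)² = (-7/5*(-1/27) + 367)² = (7/135 + 367)² = (49552/135)² = 2455400704/18225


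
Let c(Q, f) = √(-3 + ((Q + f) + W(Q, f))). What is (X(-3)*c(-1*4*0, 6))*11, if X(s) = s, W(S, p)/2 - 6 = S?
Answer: -33*√15 ≈ -127.81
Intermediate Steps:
W(S, p) = 12 + 2*S
c(Q, f) = √(9 + f + 3*Q) (c(Q, f) = √(-3 + ((Q + f) + (12 + 2*Q))) = √(-3 + (12 + f + 3*Q)) = √(9 + f + 3*Q))
(X(-3)*c(-1*4*0, 6))*11 = -3*√(9 + 6 + 3*(-1*4*0))*11 = -3*√(9 + 6 + 3*(-4*0))*11 = -3*√(9 + 6 + 3*0)*11 = -3*√(9 + 6 + 0)*11 = -3*√15*11 = -33*√15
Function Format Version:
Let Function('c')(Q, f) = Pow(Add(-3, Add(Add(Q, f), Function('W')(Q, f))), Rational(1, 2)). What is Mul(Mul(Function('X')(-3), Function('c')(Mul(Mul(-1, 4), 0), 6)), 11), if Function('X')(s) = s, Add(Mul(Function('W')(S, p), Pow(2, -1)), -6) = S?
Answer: Mul(-33, Pow(15, Rational(1, 2))) ≈ -127.81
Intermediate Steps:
Function('W')(S, p) = Add(12, Mul(2, S))
Function('c')(Q, f) = Pow(Add(9, f, Mul(3, Q)), Rational(1, 2)) (Function('c')(Q, f) = Pow(Add(-3, Add(Add(Q, f), Add(12, Mul(2, Q)))), Rational(1, 2)) = Pow(Add(-3, Add(12, f, Mul(3, Q))), Rational(1, 2)) = Pow(Add(9, f, Mul(3, Q)), Rational(1, 2)))
Mul(Mul(Function('X')(-3), Function('c')(Mul(Mul(-1, 4), 0), 6)), 11) = Mul(Mul(-3, Pow(Add(9, 6, Mul(3, Mul(Mul(-1, 4), 0))), Rational(1, 2))), 11) = Mul(Mul(-3, Pow(Add(9, 6, Mul(3, Mul(-4, 0))), Rational(1, 2))), 11) = Mul(Mul(-3, Pow(Add(9, 6, Mul(3, 0)), Rational(1, 2))), 11) = Mul(Mul(-3, Pow(Add(9, 6, 0), Rational(1, 2))), 11) = Mul(Mul(-3, Pow(15, Rational(1, 2))), 11) = Mul(-33, Pow(15, Rational(1, 2)))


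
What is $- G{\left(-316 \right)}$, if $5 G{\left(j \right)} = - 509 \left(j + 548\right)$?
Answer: $\frac{118088}{5} \approx 23618.0$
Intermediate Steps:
$G{\left(j \right)} = - \frac{278932}{5} - \frac{509 j}{5}$ ($G{\left(j \right)} = \frac{\left(-509\right) \left(j + 548\right)}{5} = \frac{\left(-509\right) \left(548 + j\right)}{5} = \frac{-278932 - 509 j}{5} = - \frac{278932}{5} - \frac{509 j}{5}$)
$- G{\left(-316 \right)} = - (- \frac{278932}{5} - - \frac{160844}{5}) = - (- \frac{278932}{5} + \frac{160844}{5}) = \left(-1\right) \left(- \frac{118088}{5}\right) = \frac{118088}{5}$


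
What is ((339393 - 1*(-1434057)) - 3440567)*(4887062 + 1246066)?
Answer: -10224641951976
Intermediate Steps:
((339393 - 1*(-1434057)) - 3440567)*(4887062 + 1246066) = ((339393 + 1434057) - 3440567)*6133128 = (1773450 - 3440567)*6133128 = -1667117*6133128 = -10224641951976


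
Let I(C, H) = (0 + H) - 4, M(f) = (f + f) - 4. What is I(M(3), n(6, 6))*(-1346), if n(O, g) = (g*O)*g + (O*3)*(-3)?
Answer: -212668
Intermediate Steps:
n(O, g) = -9*O + O*g² (n(O, g) = (O*g)*g + (3*O)*(-3) = O*g² - 9*O = -9*O + O*g²)
M(f) = -4 + 2*f (M(f) = 2*f - 4 = -4 + 2*f)
I(C, H) = -4 + H (I(C, H) = H - 4 = -4 + H)
I(M(3), n(6, 6))*(-1346) = (-4 + 6*(-9 + 6²))*(-1346) = (-4 + 6*(-9 + 36))*(-1346) = (-4 + 6*27)*(-1346) = (-4 + 162)*(-1346) = 158*(-1346) = -212668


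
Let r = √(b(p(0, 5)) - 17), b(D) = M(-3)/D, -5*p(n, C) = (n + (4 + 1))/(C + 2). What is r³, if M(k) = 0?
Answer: -17*I*√17 ≈ -70.093*I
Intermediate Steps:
p(n, C) = -(5 + n)/(5*(2 + C)) (p(n, C) = -(n + (4 + 1))/(5*(C + 2)) = -(n + 5)/(5*(2 + C)) = -(5 + n)/(5*(2 + C)))
b(D) = 0 (b(D) = 0/D = 0)
r = I*√17 (r = √(0 - 17) = √(-17) = I*√17 ≈ 4.1231*I)
r³ = (I*√17)³ = -17*I*√17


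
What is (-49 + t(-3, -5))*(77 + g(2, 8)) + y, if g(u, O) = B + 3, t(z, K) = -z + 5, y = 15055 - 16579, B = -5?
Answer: -4599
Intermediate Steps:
y = -1524
t(z, K) = 5 - z
g(u, O) = -2 (g(u, O) = -5 + 3 = -2)
(-49 + t(-3, -5))*(77 + g(2, 8)) + y = (-49 + (5 - 1*(-3)))*(77 - 2) - 1524 = (-49 + (5 + 3))*75 - 1524 = (-49 + 8)*75 - 1524 = -41*75 - 1524 = -3075 - 1524 = -4599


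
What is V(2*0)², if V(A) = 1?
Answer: 1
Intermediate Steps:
V(2*0)² = 1² = 1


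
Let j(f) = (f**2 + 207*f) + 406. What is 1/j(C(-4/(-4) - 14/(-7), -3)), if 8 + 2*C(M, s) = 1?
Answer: -4/1225 ≈ -0.0032653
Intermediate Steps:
C(M, s) = -7/2 (C(M, s) = -4 + (1/2)*1 = -4 + 1/2 = -7/2)
j(f) = 406 + f**2 + 207*f
1/j(C(-4/(-4) - 14/(-7), -3)) = 1/(406 + (-7/2)**2 + 207*(-7/2)) = 1/(406 + 49/4 - 1449/2) = 1/(-1225/4) = -4/1225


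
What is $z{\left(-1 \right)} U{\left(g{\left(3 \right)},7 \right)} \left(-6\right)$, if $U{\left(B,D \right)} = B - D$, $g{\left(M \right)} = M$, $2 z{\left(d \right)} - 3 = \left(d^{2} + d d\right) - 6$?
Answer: $-12$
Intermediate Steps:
$z{\left(d \right)} = - \frac{3}{2} + d^{2}$ ($z{\left(d \right)} = \frac{3}{2} + \frac{\left(d^{2} + d d\right) - 6}{2} = \frac{3}{2} + \frac{\left(d^{2} + d^{2}\right) - 6}{2} = \frac{3}{2} + \frac{2 d^{2} - 6}{2} = \frac{3}{2} + \frac{-6 + 2 d^{2}}{2} = \frac{3}{2} + \left(-3 + d^{2}\right) = - \frac{3}{2} + d^{2}$)
$z{\left(-1 \right)} U{\left(g{\left(3 \right)},7 \right)} \left(-6\right) = \left(- \frac{3}{2} + \left(-1\right)^{2}\right) \left(3 - 7\right) \left(-6\right) = \left(- \frac{3}{2} + 1\right) \left(3 - 7\right) \left(-6\right) = \left(- \frac{1}{2}\right) \left(-4\right) \left(-6\right) = 2 \left(-6\right) = -12$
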